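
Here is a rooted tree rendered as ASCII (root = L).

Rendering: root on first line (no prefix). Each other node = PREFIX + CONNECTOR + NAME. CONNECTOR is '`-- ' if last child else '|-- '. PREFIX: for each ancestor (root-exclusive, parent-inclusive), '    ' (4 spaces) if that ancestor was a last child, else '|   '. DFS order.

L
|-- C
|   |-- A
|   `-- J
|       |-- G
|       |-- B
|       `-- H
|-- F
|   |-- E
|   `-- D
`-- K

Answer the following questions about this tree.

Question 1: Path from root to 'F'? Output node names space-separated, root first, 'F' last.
Answer: L F

Derivation:
Walk down from root: L -> F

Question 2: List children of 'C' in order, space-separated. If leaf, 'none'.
Answer: A J

Derivation:
Node C's children (from adjacency): A, J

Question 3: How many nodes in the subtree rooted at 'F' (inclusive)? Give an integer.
Answer: 3

Derivation:
Subtree rooted at F contains: D, E, F
Count = 3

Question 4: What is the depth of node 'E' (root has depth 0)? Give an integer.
Path from root to E: L -> F -> E
Depth = number of edges = 2

Answer: 2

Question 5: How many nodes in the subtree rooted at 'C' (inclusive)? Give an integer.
Subtree rooted at C contains: A, B, C, G, H, J
Count = 6

Answer: 6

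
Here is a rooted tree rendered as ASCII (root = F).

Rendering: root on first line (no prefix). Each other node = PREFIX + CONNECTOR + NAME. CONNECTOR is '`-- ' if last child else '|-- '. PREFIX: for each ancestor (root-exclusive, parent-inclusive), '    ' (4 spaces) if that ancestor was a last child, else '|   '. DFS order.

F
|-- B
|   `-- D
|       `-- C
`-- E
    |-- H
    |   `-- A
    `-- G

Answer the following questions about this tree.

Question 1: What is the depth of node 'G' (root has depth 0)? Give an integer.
Path from root to G: F -> E -> G
Depth = number of edges = 2

Answer: 2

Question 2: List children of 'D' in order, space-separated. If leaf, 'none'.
Answer: C

Derivation:
Node D's children (from adjacency): C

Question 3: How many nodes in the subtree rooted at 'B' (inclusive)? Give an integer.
Subtree rooted at B contains: B, C, D
Count = 3

Answer: 3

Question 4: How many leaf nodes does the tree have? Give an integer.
Answer: 3

Derivation:
Leaves (nodes with no children): A, C, G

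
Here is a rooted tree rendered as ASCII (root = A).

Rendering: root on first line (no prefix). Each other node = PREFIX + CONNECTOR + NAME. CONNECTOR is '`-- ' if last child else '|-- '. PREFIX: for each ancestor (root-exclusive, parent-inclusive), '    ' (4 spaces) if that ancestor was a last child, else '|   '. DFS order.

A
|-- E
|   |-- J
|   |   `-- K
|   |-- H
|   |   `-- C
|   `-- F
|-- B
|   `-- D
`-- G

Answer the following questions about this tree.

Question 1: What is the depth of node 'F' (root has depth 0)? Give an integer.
Answer: 2

Derivation:
Path from root to F: A -> E -> F
Depth = number of edges = 2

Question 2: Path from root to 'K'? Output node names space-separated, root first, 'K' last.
Walk down from root: A -> E -> J -> K

Answer: A E J K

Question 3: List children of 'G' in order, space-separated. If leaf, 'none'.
Answer: none

Derivation:
Node G's children (from adjacency): (leaf)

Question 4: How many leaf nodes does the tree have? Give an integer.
Answer: 5

Derivation:
Leaves (nodes with no children): C, D, F, G, K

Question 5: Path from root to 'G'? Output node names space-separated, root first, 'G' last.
Answer: A G

Derivation:
Walk down from root: A -> G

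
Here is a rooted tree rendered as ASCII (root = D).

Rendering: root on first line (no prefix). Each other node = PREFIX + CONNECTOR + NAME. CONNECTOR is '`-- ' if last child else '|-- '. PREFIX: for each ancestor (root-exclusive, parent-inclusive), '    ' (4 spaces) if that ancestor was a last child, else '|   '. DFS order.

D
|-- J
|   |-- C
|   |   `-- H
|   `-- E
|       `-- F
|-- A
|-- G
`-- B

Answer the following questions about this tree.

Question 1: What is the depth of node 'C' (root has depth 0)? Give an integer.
Path from root to C: D -> J -> C
Depth = number of edges = 2

Answer: 2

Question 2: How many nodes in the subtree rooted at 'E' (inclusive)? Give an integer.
Subtree rooted at E contains: E, F
Count = 2

Answer: 2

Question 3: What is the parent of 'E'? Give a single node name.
Answer: J

Derivation:
Scan adjacency: E appears as child of J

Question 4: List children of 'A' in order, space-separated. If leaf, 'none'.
Node A's children (from adjacency): (leaf)

Answer: none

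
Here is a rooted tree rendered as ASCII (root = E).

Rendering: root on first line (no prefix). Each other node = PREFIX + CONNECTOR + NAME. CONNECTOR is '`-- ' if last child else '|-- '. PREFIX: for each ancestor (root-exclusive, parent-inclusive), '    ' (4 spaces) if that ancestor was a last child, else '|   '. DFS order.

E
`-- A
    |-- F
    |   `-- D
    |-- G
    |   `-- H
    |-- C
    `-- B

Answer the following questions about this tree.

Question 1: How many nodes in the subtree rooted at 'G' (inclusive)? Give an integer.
Answer: 2

Derivation:
Subtree rooted at G contains: G, H
Count = 2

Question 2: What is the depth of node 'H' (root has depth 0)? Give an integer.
Path from root to H: E -> A -> G -> H
Depth = number of edges = 3

Answer: 3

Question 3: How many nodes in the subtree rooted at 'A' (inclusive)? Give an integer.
Subtree rooted at A contains: A, B, C, D, F, G, H
Count = 7

Answer: 7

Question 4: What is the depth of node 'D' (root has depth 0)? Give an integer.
Answer: 3

Derivation:
Path from root to D: E -> A -> F -> D
Depth = number of edges = 3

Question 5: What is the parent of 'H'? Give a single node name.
Answer: G

Derivation:
Scan adjacency: H appears as child of G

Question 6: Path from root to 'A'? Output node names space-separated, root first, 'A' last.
Walk down from root: E -> A

Answer: E A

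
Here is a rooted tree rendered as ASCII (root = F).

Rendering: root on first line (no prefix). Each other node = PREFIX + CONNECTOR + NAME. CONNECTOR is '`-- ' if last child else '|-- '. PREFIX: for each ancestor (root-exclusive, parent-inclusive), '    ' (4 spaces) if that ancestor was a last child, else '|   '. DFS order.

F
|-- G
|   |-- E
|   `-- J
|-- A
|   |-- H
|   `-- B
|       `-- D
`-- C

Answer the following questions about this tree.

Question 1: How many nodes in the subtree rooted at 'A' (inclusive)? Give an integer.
Answer: 4

Derivation:
Subtree rooted at A contains: A, B, D, H
Count = 4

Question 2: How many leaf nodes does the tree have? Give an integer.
Answer: 5

Derivation:
Leaves (nodes with no children): C, D, E, H, J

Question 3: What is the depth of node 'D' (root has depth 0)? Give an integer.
Path from root to D: F -> A -> B -> D
Depth = number of edges = 3

Answer: 3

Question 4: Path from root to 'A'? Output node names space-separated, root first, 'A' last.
Walk down from root: F -> A

Answer: F A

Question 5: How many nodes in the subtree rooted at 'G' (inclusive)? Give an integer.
Subtree rooted at G contains: E, G, J
Count = 3

Answer: 3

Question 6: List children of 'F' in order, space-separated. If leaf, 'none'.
Answer: G A C

Derivation:
Node F's children (from adjacency): G, A, C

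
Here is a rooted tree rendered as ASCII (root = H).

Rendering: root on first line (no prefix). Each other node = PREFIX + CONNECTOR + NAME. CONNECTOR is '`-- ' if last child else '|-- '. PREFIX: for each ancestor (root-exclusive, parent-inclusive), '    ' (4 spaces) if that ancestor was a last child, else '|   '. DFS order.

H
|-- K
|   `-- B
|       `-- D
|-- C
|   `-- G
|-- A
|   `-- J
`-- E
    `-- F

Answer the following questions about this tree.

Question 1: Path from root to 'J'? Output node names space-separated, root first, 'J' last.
Answer: H A J

Derivation:
Walk down from root: H -> A -> J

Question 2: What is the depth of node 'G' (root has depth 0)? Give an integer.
Answer: 2

Derivation:
Path from root to G: H -> C -> G
Depth = number of edges = 2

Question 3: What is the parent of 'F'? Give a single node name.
Scan adjacency: F appears as child of E

Answer: E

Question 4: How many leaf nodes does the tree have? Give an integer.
Leaves (nodes with no children): D, F, G, J

Answer: 4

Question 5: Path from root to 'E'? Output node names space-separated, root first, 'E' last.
Answer: H E

Derivation:
Walk down from root: H -> E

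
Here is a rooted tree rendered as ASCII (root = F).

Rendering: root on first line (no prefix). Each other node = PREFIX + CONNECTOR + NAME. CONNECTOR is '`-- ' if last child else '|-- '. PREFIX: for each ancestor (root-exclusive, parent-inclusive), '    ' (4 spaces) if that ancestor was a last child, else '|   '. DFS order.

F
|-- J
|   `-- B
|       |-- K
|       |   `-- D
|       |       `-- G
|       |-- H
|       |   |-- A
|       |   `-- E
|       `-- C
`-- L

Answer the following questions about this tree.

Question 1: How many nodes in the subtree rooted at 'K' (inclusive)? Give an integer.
Answer: 3

Derivation:
Subtree rooted at K contains: D, G, K
Count = 3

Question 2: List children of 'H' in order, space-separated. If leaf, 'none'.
Node H's children (from adjacency): A, E

Answer: A E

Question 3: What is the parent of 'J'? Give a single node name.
Scan adjacency: J appears as child of F

Answer: F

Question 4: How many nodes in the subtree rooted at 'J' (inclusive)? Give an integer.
Answer: 9

Derivation:
Subtree rooted at J contains: A, B, C, D, E, G, H, J, K
Count = 9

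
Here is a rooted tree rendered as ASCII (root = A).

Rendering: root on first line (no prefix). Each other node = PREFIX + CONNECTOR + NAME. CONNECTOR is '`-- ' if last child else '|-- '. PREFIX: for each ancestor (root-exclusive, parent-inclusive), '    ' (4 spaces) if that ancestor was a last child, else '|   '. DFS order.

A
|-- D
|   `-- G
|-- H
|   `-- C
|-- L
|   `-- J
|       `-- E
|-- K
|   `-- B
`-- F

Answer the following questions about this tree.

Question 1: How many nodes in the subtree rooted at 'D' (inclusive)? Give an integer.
Answer: 2

Derivation:
Subtree rooted at D contains: D, G
Count = 2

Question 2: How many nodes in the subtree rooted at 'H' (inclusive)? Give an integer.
Answer: 2

Derivation:
Subtree rooted at H contains: C, H
Count = 2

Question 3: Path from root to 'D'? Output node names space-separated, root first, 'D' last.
Answer: A D

Derivation:
Walk down from root: A -> D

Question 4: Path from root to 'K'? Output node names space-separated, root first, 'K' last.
Walk down from root: A -> K

Answer: A K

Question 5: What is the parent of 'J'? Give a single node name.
Answer: L

Derivation:
Scan adjacency: J appears as child of L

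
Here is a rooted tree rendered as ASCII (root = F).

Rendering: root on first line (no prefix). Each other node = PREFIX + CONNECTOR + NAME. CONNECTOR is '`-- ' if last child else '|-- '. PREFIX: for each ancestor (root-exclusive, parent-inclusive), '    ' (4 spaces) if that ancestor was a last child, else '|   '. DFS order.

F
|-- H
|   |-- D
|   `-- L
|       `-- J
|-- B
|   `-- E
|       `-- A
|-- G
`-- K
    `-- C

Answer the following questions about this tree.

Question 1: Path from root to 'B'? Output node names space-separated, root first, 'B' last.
Walk down from root: F -> B

Answer: F B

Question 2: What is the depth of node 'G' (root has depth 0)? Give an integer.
Path from root to G: F -> G
Depth = number of edges = 1

Answer: 1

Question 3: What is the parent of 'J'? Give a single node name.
Scan adjacency: J appears as child of L

Answer: L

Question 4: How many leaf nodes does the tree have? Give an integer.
Leaves (nodes with no children): A, C, D, G, J

Answer: 5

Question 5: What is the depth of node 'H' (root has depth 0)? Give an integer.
Path from root to H: F -> H
Depth = number of edges = 1

Answer: 1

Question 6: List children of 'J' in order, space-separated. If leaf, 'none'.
Node J's children (from adjacency): (leaf)

Answer: none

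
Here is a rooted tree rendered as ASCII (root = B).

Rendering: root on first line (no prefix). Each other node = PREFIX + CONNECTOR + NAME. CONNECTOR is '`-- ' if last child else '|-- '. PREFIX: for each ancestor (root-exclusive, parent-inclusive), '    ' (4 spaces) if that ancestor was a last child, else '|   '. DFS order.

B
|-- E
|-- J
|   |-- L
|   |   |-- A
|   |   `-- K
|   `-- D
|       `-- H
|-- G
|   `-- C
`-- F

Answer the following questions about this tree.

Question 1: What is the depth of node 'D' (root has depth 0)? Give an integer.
Path from root to D: B -> J -> D
Depth = number of edges = 2

Answer: 2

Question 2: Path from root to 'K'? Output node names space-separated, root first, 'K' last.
Answer: B J L K

Derivation:
Walk down from root: B -> J -> L -> K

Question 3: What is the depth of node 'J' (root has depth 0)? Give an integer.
Answer: 1

Derivation:
Path from root to J: B -> J
Depth = number of edges = 1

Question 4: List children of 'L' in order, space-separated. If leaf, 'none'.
Answer: A K

Derivation:
Node L's children (from adjacency): A, K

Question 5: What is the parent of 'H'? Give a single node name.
Answer: D

Derivation:
Scan adjacency: H appears as child of D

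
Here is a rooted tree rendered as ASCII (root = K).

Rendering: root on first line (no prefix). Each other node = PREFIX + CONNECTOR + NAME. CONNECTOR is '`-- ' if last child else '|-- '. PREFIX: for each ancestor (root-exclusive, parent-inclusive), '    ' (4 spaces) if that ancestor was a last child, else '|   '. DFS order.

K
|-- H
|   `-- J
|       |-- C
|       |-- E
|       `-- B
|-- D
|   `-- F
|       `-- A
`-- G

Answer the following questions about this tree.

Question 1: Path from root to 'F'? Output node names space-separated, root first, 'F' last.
Walk down from root: K -> D -> F

Answer: K D F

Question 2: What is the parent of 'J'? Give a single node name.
Scan adjacency: J appears as child of H

Answer: H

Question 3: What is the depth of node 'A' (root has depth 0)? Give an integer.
Answer: 3

Derivation:
Path from root to A: K -> D -> F -> A
Depth = number of edges = 3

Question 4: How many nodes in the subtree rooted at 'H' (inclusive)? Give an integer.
Subtree rooted at H contains: B, C, E, H, J
Count = 5

Answer: 5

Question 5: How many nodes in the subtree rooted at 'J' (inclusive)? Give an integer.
Subtree rooted at J contains: B, C, E, J
Count = 4

Answer: 4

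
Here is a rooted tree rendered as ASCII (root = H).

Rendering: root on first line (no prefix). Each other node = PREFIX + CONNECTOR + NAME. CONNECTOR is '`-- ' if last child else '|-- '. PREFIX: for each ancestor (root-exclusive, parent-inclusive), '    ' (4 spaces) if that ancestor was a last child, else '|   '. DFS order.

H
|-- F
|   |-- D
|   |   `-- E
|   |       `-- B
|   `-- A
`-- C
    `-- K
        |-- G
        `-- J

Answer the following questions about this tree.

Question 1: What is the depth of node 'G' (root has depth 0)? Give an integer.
Path from root to G: H -> C -> K -> G
Depth = number of edges = 3

Answer: 3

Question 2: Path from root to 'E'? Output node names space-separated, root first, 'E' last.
Answer: H F D E

Derivation:
Walk down from root: H -> F -> D -> E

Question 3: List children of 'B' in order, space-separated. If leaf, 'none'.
Node B's children (from adjacency): (leaf)

Answer: none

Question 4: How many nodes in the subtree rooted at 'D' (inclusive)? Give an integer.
Answer: 3

Derivation:
Subtree rooted at D contains: B, D, E
Count = 3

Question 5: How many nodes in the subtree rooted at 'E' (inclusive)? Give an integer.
Answer: 2

Derivation:
Subtree rooted at E contains: B, E
Count = 2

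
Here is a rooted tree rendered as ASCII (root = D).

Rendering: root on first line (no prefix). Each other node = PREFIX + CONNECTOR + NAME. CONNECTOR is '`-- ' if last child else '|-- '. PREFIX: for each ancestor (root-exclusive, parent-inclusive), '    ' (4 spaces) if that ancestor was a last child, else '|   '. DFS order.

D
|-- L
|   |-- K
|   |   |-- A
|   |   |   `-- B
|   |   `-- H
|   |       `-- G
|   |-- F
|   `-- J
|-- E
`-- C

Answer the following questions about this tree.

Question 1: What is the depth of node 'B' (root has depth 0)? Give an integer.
Answer: 4

Derivation:
Path from root to B: D -> L -> K -> A -> B
Depth = number of edges = 4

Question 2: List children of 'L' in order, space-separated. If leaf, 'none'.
Node L's children (from adjacency): K, F, J

Answer: K F J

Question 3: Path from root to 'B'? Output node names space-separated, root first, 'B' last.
Answer: D L K A B

Derivation:
Walk down from root: D -> L -> K -> A -> B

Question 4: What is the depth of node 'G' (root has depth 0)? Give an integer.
Path from root to G: D -> L -> K -> H -> G
Depth = number of edges = 4

Answer: 4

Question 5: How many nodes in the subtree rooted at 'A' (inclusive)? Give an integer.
Subtree rooted at A contains: A, B
Count = 2

Answer: 2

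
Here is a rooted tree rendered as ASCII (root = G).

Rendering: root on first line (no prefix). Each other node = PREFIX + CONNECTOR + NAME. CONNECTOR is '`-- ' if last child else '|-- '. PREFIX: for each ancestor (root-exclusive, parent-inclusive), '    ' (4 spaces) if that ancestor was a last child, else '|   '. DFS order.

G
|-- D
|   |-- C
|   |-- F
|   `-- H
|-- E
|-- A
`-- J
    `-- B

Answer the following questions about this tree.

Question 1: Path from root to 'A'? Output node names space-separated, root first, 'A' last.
Walk down from root: G -> A

Answer: G A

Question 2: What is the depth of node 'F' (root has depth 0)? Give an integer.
Path from root to F: G -> D -> F
Depth = number of edges = 2

Answer: 2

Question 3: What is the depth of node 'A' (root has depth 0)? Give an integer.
Path from root to A: G -> A
Depth = number of edges = 1

Answer: 1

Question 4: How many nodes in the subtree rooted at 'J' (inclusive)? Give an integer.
Subtree rooted at J contains: B, J
Count = 2

Answer: 2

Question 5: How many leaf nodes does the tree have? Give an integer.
Answer: 6

Derivation:
Leaves (nodes with no children): A, B, C, E, F, H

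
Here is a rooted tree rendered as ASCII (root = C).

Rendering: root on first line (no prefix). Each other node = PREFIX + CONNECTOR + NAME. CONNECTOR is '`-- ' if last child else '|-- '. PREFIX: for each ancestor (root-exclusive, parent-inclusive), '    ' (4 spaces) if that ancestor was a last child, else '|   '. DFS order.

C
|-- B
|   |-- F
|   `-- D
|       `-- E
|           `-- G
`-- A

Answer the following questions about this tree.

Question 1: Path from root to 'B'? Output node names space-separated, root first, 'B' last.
Walk down from root: C -> B

Answer: C B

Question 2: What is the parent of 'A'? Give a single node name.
Scan adjacency: A appears as child of C

Answer: C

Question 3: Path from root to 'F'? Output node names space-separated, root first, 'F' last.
Answer: C B F

Derivation:
Walk down from root: C -> B -> F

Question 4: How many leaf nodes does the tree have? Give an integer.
Leaves (nodes with no children): A, F, G

Answer: 3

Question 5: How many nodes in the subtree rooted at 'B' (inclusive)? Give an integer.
Subtree rooted at B contains: B, D, E, F, G
Count = 5

Answer: 5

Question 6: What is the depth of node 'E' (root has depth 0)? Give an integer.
Answer: 3

Derivation:
Path from root to E: C -> B -> D -> E
Depth = number of edges = 3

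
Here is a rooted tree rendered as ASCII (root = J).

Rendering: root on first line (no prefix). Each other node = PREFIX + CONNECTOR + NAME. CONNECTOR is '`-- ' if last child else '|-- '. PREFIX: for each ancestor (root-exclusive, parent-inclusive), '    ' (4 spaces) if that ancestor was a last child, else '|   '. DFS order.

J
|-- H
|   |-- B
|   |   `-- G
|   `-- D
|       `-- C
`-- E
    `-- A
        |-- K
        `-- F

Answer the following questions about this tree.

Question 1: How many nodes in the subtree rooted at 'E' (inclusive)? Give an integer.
Subtree rooted at E contains: A, E, F, K
Count = 4

Answer: 4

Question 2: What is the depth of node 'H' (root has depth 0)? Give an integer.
Answer: 1

Derivation:
Path from root to H: J -> H
Depth = number of edges = 1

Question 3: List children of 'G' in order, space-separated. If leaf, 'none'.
Node G's children (from adjacency): (leaf)

Answer: none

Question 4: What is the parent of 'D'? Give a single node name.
Scan adjacency: D appears as child of H

Answer: H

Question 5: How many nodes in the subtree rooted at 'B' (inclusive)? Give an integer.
Answer: 2

Derivation:
Subtree rooted at B contains: B, G
Count = 2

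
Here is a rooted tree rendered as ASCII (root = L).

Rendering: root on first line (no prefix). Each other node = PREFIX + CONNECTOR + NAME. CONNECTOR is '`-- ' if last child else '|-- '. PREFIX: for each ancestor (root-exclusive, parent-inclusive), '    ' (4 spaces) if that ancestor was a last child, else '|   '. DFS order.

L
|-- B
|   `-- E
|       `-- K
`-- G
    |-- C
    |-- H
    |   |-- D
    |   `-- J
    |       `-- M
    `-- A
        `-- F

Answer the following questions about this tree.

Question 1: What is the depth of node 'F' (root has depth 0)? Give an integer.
Answer: 3

Derivation:
Path from root to F: L -> G -> A -> F
Depth = number of edges = 3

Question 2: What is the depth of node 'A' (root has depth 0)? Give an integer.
Answer: 2

Derivation:
Path from root to A: L -> G -> A
Depth = number of edges = 2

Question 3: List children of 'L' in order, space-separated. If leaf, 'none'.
Node L's children (from adjacency): B, G

Answer: B G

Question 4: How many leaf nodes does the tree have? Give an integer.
Leaves (nodes with no children): C, D, F, K, M

Answer: 5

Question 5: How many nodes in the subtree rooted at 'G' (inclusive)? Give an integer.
Answer: 8

Derivation:
Subtree rooted at G contains: A, C, D, F, G, H, J, M
Count = 8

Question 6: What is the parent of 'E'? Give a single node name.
Scan adjacency: E appears as child of B

Answer: B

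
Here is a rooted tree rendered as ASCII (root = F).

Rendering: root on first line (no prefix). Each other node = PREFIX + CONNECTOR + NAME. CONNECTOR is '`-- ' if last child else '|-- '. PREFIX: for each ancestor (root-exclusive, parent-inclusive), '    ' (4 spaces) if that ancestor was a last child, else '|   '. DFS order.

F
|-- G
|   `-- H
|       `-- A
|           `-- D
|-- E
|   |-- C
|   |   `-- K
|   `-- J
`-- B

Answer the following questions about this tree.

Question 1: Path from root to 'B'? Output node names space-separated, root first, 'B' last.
Walk down from root: F -> B

Answer: F B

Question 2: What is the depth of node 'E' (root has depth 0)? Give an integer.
Path from root to E: F -> E
Depth = number of edges = 1

Answer: 1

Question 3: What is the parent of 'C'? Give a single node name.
Scan adjacency: C appears as child of E

Answer: E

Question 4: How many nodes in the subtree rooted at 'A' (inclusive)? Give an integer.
Answer: 2

Derivation:
Subtree rooted at A contains: A, D
Count = 2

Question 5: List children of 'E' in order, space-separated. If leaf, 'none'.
Answer: C J

Derivation:
Node E's children (from adjacency): C, J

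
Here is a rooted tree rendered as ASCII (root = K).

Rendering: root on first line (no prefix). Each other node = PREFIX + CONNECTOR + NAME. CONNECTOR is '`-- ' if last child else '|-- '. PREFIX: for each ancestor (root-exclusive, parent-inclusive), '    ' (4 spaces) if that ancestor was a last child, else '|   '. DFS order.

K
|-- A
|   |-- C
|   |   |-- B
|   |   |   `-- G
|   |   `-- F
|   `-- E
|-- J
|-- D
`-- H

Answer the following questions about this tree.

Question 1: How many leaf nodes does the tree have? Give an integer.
Leaves (nodes with no children): D, E, F, G, H, J

Answer: 6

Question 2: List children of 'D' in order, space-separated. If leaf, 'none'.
Answer: none

Derivation:
Node D's children (from adjacency): (leaf)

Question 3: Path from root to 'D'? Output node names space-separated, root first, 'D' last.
Answer: K D

Derivation:
Walk down from root: K -> D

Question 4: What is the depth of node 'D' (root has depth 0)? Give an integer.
Answer: 1

Derivation:
Path from root to D: K -> D
Depth = number of edges = 1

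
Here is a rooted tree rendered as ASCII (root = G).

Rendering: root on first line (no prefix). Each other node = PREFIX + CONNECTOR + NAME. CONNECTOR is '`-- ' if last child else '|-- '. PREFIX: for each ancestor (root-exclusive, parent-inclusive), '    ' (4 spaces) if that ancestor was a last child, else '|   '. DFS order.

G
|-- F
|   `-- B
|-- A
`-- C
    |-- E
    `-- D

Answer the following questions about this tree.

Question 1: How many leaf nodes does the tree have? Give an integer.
Leaves (nodes with no children): A, B, D, E

Answer: 4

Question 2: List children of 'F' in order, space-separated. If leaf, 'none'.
Node F's children (from adjacency): B

Answer: B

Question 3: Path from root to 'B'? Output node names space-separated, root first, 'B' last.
Answer: G F B

Derivation:
Walk down from root: G -> F -> B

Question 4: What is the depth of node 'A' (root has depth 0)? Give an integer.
Answer: 1

Derivation:
Path from root to A: G -> A
Depth = number of edges = 1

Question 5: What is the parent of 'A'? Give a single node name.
Answer: G

Derivation:
Scan adjacency: A appears as child of G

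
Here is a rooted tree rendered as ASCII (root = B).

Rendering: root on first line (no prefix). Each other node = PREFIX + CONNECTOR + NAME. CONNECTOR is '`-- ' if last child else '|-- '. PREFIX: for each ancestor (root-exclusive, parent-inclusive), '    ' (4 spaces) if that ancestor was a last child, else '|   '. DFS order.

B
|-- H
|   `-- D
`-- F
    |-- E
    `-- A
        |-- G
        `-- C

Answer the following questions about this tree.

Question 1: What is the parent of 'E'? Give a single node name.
Scan adjacency: E appears as child of F

Answer: F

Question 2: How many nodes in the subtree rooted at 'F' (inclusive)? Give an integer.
Subtree rooted at F contains: A, C, E, F, G
Count = 5

Answer: 5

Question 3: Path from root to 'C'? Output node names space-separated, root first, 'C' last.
Walk down from root: B -> F -> A -> C

Answer: B F A C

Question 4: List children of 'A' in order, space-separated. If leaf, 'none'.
Node A's children (from adjacency): G, C

Answer: G C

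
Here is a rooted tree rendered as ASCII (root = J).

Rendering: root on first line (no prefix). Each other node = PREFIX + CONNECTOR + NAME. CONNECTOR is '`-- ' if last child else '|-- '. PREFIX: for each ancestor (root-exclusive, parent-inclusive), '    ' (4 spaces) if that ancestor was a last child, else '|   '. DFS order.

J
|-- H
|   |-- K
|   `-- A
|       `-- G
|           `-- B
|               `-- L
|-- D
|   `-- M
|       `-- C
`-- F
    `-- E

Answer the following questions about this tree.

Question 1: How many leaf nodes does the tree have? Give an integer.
Answer: 4

Derivation:
Leaves (nodes with no children): C, E, K, L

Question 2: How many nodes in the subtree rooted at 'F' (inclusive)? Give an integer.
Subtree rooted at F contains: E, F
Count = 2

Answer: 2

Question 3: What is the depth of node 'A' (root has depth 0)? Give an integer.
Path from root to A: J -> H -> A
Depth = number of edges = 2

Answer: 2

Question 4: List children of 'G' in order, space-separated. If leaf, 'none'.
Answer: B

Derivation:
Node G's children (from adjacency): B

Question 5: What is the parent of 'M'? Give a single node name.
Answer: D

Derivation:
Scan adjacency: M appears as child of D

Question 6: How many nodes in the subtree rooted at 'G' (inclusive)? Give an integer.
Subtree rooted at G contains: B, G, L
Count = 3

Answer: 3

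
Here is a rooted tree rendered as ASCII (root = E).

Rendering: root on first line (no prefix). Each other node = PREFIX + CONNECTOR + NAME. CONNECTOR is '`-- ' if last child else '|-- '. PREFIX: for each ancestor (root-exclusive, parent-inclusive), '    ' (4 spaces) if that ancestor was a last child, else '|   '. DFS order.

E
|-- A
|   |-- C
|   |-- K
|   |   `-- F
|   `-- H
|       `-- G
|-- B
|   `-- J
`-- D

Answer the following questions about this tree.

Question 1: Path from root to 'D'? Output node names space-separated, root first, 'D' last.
Answer: E D

Derivation:
Walk down from root: E -> D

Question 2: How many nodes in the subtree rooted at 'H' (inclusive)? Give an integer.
Answer: 2

Derivation:
Subtree rooted at H contains: G, H
Count = 2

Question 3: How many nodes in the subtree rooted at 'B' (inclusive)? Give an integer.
Answer: 2

Derivation:
Subtree rooted at B contains: B, J
Count = 2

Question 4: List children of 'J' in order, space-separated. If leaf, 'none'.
Answer: none

Derivation:
Node J's children (from adjacency): (leaf)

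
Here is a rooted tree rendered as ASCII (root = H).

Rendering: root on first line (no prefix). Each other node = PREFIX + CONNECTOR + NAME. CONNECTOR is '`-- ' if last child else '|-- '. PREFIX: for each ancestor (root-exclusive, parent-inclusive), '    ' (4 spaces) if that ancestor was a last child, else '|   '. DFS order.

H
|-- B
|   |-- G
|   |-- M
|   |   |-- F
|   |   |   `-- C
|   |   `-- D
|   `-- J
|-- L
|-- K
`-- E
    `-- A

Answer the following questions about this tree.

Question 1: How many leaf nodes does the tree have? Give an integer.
Answer: 7

Derivation:
Leaves (nodes with no children): A, C, D, G, J, K, L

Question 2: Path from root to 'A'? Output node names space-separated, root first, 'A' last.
Walk down from root: H -> E -> A

Answer: H E A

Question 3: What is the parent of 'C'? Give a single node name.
Scan adjacency: C appears as child of F

Answer: F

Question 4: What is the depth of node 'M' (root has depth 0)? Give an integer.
Path from root to M: H -> B -> M
Depth = number of edges = 2

Answer: 2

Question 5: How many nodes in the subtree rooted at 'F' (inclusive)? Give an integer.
Subtree rooted at F contains: C, F
Count = 2

Answer: 2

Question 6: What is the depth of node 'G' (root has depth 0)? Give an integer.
Answer: 2

Derivation:
Path from root to G: H -> B -> G
Depth = number of edges = 2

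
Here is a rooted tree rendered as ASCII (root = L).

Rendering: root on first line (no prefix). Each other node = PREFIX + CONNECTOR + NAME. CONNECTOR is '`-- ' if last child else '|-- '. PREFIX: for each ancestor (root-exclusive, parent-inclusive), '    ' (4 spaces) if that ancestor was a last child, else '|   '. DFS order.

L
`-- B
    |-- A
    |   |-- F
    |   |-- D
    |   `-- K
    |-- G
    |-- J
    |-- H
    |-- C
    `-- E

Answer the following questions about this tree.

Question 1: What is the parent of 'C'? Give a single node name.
Scan adjacency: C appears as child of B

Answer: B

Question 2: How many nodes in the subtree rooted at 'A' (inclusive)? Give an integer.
Subtree rooted at A contains: A, D, F, K
Count = 4

Answer: 4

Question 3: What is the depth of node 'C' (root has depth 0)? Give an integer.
Path from root to C: L -> B -> C
Depth = number of edges = 2

Answer: 2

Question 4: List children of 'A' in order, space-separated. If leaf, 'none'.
Answer: F D K

Derivation:
Node A's children (from adjacency): F, D, K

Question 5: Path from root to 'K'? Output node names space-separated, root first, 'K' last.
Answer: L B A K

Derivation:
Walk down from root: L -> B -> A -> K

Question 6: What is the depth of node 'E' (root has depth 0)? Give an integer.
Path from root to E: L -> B -> E
Depth = number of edges = 2

Answer: 2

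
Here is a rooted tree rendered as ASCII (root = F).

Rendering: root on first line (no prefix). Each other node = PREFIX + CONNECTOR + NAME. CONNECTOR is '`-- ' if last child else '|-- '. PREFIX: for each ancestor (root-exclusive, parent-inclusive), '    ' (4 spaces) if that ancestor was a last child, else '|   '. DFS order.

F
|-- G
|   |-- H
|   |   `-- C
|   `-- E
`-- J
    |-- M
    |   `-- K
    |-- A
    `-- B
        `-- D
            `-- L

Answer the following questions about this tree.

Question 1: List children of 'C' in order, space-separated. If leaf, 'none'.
Answer: none

Derivation:
Node C's children (from adjacency): (leaf)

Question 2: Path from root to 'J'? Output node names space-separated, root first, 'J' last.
Walk down from root: F -> J

Answer: F J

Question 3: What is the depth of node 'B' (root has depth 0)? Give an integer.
Path from root to B: F -> J -> B
Depth = number of edges = 2

Answer: 2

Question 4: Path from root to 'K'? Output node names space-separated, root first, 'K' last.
Answer: F J M K

Derivation:
Walk down from root: F -> J -> M -> K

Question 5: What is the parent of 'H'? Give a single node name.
Answer: G

Derivation:
Scan adjacency: H appears as child of G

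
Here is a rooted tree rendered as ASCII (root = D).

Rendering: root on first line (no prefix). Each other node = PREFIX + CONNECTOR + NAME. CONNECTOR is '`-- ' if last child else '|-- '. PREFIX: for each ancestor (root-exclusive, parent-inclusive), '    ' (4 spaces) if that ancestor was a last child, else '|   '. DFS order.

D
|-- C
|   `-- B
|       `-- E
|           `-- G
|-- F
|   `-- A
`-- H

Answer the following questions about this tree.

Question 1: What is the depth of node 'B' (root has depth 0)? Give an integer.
Path from root to B: D -> C -> B
Depth = number of edges = 2

Answer: 2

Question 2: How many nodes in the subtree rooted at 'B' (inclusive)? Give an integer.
Answer: 3

Derivation:
Subtree rooted at B contains: B, E, G
Count = 3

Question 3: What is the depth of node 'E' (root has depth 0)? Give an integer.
Path from root to E: D -> C -> B -> E
Depth = number of edges = 3

Answer: 3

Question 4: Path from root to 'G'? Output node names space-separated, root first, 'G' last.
Answer: D C B E G

Derivation:
Walk down from root: D -> C -> B -> E -> G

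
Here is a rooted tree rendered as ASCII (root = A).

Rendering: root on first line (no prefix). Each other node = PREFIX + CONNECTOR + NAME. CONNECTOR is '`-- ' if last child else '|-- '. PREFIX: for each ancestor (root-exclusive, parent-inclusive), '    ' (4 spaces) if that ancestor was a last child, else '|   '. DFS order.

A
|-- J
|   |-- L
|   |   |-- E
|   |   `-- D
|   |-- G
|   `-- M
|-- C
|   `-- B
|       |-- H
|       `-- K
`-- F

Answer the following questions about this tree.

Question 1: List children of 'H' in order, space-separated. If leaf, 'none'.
Answer: none

Derivation:
Node H's children (from adjacency): (leaf)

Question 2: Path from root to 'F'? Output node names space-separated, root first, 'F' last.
Answer: A F

Derivation:
Walk down from root: A -> F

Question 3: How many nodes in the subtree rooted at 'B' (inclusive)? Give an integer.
Subtree rooted at B contains: B, H, K
Count = 3

Answer: 3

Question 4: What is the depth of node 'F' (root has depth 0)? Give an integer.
Path from root to F: A -> F
Depth = number of edges = 1

Answer: 1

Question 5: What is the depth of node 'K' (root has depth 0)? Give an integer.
Path from root to K: A -> C -> B -> K
Depth = number of edges = 3

Answer: 3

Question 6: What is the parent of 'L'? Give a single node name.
Scan adjacency: L appears as child of J

Answer: J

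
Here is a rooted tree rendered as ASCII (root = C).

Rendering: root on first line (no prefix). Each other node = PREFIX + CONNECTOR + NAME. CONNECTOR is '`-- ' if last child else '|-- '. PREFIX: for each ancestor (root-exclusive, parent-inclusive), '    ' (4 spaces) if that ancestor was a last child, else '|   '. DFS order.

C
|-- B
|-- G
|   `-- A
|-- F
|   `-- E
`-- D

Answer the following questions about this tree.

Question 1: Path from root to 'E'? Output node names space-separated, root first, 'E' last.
Answer: C F E

Derivation:
Walk down from root: C -> F -> E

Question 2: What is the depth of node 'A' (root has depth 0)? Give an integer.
Answer: 2

Derivation:
Path from root to A: C -> G -> A
Depth = number of edges = 2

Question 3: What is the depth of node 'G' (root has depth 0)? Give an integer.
Answer: 1

Derivation:
Path from root to G: C -> G
Depth = number of edges = 1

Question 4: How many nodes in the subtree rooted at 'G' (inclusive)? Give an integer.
Answer: 2

Derivation:
Subtree rooted at G contains: A, G
Count = 2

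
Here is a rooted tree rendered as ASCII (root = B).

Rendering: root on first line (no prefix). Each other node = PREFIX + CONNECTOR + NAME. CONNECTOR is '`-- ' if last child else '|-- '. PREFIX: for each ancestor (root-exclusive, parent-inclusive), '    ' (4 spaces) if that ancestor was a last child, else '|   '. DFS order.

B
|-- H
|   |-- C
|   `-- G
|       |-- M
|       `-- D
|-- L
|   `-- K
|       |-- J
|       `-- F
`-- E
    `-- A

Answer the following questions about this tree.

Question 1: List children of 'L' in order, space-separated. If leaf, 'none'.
Answer: K

Derivation:
Node L's children (from adjacency): K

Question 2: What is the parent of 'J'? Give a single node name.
Answer: K

Derivation:
Scan adjacency: J appears as child of K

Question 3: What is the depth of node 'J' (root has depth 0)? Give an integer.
Answer: 3

Derivation:
Path from root to J: B -> L -> K -> J
Depth = number of edges = 3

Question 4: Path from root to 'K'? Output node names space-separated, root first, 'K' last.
Walk down from root: B -> L -> K

Answer: B L K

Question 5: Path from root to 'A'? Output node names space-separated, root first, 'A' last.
Walk down from root: B -> E -> A

Answer: B E A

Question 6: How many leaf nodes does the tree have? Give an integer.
Leaves (nodes with no children): A, C, D, F, J, M

Answer: 6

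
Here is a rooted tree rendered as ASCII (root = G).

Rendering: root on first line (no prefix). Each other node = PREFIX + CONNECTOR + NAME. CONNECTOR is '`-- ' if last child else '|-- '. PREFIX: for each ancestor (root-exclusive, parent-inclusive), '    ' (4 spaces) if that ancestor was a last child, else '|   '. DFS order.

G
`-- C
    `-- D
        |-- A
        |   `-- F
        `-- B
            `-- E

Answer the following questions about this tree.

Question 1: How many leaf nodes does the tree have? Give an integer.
Answer: 2

Derivation:
Leaves (nodes with no children): E, F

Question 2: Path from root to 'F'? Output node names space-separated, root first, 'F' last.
Walk down from root: G -> C -> D -> A -> F

Answer: G C D A F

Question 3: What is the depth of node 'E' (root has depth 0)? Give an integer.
Path from root to E: G -> C -> D -> B -> E
Depth = number of edges = 4

Answer: 4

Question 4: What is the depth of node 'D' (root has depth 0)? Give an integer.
Path from root to D: G -> C -> D
Depth = number of edges = 2

Answer: 2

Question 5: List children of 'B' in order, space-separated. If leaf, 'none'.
Node B's children (from adjacency): E

Answer: E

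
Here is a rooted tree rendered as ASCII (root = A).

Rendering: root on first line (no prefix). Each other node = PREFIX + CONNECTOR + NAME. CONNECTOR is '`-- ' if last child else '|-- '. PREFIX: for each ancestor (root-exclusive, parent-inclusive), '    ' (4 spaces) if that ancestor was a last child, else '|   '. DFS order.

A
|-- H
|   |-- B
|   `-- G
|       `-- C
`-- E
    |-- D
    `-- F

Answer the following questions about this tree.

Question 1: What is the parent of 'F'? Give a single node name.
Scan adjacency: F appears as child of E

Answer: E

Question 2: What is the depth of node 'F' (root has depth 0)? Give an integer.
Answer: 2

Derivation:
Path from root to F: A -> E -> F
Depth = number of edges = 2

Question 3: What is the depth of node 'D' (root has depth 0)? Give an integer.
Path from root to D: A -> E -> D
Depth = number of edges = 2

Answer: 2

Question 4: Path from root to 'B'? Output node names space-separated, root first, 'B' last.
Walk down from root: A -> H -> B

Answer: A H B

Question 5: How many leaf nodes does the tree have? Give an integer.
Answer: 4

Derivation:
Leaves (nodes with no children): B, C, D, F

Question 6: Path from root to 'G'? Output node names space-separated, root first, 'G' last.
Walk down from root: A -> H -> G

Answer: A H G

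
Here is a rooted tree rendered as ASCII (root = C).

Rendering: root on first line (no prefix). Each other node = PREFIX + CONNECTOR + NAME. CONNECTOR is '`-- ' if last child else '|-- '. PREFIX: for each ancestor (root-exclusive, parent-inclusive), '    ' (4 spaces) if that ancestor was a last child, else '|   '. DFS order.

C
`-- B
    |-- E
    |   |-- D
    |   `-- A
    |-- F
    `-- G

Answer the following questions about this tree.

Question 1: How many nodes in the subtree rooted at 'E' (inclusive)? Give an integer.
Answer: 3

Derivation:
Subtree rooted at E contains: A, D, E
Count = 3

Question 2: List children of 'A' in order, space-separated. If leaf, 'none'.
Node A's children (from adjacency): (leaf)

Answer: none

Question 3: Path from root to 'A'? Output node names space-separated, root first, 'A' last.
Answer: C B E A

Derivation:
Walk down from root: C -> B -> E -> A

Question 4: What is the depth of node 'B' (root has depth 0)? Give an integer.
Path from root to B: C -> B
Depth = number of edges = 1

Answer: 1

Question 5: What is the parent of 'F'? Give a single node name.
Scan adjacency: F appears as child of B

Answer: B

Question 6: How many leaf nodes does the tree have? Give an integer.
Leaves (nodes with no children): A, D, F, G

Answer: 4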